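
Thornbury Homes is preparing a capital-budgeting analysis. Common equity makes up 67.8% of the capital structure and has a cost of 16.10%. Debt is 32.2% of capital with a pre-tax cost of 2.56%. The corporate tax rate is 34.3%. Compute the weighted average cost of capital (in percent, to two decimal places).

After-tax cost of debt = 2.56% × (1 − 34.3%) = 1.6819%.
WACC = 0.678 × 16.1000% + 0.322 × 1.6819% = 11.4574%.

11.46%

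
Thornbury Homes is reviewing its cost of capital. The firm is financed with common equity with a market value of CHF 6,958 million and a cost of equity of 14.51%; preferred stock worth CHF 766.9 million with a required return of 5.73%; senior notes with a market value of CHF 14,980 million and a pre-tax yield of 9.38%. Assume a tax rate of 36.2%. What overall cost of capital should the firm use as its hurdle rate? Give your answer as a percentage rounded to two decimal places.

8.59%

Total capital V = 6958 + 766.9 + 14980 = 22704.9.
Equity: weight = 6958/22704.9 = 0.3065; cost = 14.51%.
Preferred: weight = 766.9/22704.9 = 0.0338; cost = 5.73%.
Senior notes: weight = 14980/22704.9 = 0.6598; after-tax cost = 9.38% × (1 − 36.2%) = 5.9844%.
WACC = 0.3065 × 14.5100% + 0.0338 × 5.7300% + 0.6598 × 5.9844% = 8.5885%.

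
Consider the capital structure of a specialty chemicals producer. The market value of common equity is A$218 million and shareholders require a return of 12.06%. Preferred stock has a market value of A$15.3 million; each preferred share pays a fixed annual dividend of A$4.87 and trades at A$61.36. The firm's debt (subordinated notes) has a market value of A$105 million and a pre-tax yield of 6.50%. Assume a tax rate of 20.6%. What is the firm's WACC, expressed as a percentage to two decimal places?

9.73%

Cost of preferred: Rp = 4.87 / 61.36 = 7.9368%.
Total capital V = 218 + 15.3 + 105 = 338.3.
Equity: weight = 218/338.3 = 0.6444; cost = 12.06%.
Preferred: weight = 15.3/338.3 = 0.0452; cost = 7.9368%.
Subordinated notes: weight = 105/338.3 = 0.3104; after-tax cost = 6.5% × (1 − 20.6%) = 5.1610%.
WACC = 0.6444 × 12.0600% + 0.0452 × 7.9368% + 0.3104 × 5.1610% = 9.7322%.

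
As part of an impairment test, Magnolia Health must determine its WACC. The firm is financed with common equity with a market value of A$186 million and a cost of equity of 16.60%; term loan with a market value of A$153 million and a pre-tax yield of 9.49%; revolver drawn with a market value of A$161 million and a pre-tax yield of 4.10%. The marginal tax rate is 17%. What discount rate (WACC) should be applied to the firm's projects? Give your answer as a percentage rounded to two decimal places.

9.68%

Total capital V = 186 + 153 + 161 = 500.
Equity: weight = 186/500 = 0.3720; cost = 16.6%.
Term loan: weight = 153/500 = 0.3060; after-tax cost = 9.49% × (1 − 17%) = 7.8767%.
Revolver drawn: weight = 161/500 = 0.3220; after-tax cost = 4.1% × (1 − 17%) = 3.4030%.
WACC = 0.3720 × 16.6000% + 0.3060 × 7.8767% + 0.3220 × 3.4030% = 9.6812%.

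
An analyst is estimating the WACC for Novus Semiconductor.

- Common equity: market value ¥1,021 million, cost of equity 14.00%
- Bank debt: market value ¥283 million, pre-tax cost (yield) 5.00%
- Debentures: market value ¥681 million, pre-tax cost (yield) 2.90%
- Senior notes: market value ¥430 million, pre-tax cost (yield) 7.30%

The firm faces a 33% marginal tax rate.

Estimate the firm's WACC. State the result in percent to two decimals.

7.73%

Total capital V = 1021 + 283 + 681 + 430 = 2415.
Equity: weight = 1021/2415 = 0.4228; cost = 14%.
Bank debt: weight = 283/2415 = 0.1172; after-tax cost = 5% × (1 − 33%) = 3.3500%.
Debentures: weight = 681/2415 = 0.2820; after-tax cost = 2.9% × (1 − 33%) = 1.9430%.
Senior notes: weight = 430/2415 = 0.1781; after-tax cost = 7.3% × (1 − 33%) = 4.8910%.
WACC = 0.4228 × 14.0000% + 0.1172 × 3.3500% + 0.2820 × 1.9430% + 0.1781 × 4.8910% = 7.7302%.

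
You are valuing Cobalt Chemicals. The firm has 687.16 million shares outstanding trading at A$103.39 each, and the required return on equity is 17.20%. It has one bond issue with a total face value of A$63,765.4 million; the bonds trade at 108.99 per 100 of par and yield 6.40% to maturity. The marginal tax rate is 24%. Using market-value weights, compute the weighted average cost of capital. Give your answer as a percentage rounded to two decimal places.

Market value of equity E = 103.39 × 687.16m = 71045.4724m. Market value of debt D = 63765.4m × 108.99/100 = 69497.90946m.
Total capital V = 71045.4724 + 69497.90946 = 140543.38186.
Equity: weight = 71045.4724/140543.38186 = 0.5055; cost = 17.2%.
Bonds outstanding: weight = 69497.90946/140543.38186 = 0.4945; after-tax cost = 6.4% × (1 − 24%) = 4.8640%.
WACC = 0.5055 × 17.2000% + 0.4945 × 4.8640% = 11.0999%.

11.10%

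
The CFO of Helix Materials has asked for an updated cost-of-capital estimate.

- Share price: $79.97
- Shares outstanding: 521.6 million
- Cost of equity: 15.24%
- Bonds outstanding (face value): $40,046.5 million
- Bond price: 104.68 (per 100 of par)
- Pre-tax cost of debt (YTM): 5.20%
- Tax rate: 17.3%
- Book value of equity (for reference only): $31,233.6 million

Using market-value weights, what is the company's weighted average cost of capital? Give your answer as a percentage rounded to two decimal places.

9.76%

Market value of equity E = 79.97 × 521.6m = 41712.352m. Market value of debt D = 40046.5m × 104.68/100 = 41920.6762m.
Total capital V = 41712.352 + 41920.6762 = 83633.0282.
Equity: weight = 41712.352/83633.0282 = 0.4988; cost = 15.24%.
Bonds outstanding: weight = 41920.6762/83633.0282 = 0.5012; after-tax cost = 5.2% × (1 − 17.3%) = 4.3004%.
WACC = 0.4988 × 15.2400% + 0.5012 × 4.3004% = 9.7566%.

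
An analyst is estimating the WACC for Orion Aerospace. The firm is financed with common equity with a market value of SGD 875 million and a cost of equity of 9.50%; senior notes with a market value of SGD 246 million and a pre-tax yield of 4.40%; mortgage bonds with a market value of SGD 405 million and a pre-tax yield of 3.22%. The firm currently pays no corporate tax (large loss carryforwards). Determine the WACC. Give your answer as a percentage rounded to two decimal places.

Total capital V = 875 + 246 + 405 = 1526.
Equity: weight = 875/1526 = 0.5734; cost = 9.5%.
Senior notes: weight = 246/1526 = 0.1612; after-tax cost = 4.4% × (1 − 0%) = 4.4000%.
Mortgage bonds: weight = 405/1526 = 0.2654; after-tax cost = 3.22% × (1 − 0%) = 3.2200%.
WACC = 0.5734 × 9.5000% + 0.1612 × 4.4000% + 0.2654 × 3.2200% = 7.0111%.

7.01%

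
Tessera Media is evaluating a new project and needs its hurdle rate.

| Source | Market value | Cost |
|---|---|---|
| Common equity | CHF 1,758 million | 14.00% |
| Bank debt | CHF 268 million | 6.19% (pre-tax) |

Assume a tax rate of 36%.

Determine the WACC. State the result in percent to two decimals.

Total capital V = 1758 + 268 = 2026.
Equity: weight = 1758/2026 = 0.8677; cost = 14%.
Bank debt: weight = 268/2026 = 0.1323; after-tax cost = 6.19% × (1 − 36%) = 3.9616%.
WACC = 0.8677 × 14.0000% + 0.1323 × 3.9616% = 12.6721%.

12.67%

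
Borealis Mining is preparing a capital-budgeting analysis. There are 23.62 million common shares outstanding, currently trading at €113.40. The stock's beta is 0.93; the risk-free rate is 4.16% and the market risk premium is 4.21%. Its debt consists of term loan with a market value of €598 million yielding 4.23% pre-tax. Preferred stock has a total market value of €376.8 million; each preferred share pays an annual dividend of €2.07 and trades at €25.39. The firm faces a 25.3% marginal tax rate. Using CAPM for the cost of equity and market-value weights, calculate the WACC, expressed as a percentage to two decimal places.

Cost of equity via CAPM: Re = 4.16% + 0.93 × 4.21% = 8.0753%.
Cost of preferred: Rp = 2.07 / 25.39 = 8.1528%.
Market value of equity E = 113.4 × 23.62m = 2678.508m.
Total capital V = 2678.508 + 376.8 + 598 = 3653.308.
Equity: weight = 2678.508/3653.308 = 0.7332; cost = 8.0753%.
Preferred: weight = 376.8/3653.308 = 0.1031; cost = 8.1528%.
Term loan: weight = 598/3653.308 = 0.1637; after-tax cost = 4.23% × (1 − 25.3%) = 3.1598%.
WACC = 0.7332 × 8.0753% + 0.1031 × 8.1528% + 0.1637 × 3.1598% = 7.2787%.

7.28%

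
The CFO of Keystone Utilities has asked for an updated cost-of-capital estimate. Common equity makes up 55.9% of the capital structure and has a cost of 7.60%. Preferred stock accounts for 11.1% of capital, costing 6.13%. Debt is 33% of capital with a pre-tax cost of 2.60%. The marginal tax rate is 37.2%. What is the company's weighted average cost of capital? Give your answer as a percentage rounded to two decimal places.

After-tax cost of debt = 2.6% × (1 − 37.2%) = 1.6328%.
WACC = 0.559 × 7.6000% + 0.111 × 6.1300% + 0.330 × 1.6328% = 5.4677%.

5.47%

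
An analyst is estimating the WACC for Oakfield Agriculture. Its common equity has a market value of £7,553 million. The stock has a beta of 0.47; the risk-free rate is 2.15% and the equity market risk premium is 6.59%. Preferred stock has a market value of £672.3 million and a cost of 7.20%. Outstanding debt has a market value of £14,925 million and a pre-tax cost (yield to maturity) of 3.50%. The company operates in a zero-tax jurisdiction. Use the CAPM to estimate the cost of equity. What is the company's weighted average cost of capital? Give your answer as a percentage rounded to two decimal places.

4.18%

Cost of equity via CAPM: Re = 2.15% + 0.47 × 6.59% = 5.2473%.
Total capital V = 7553 + 672.3 + 14925 = 23150.3.
Equity: weight = 7553/23150.3 = 0.3263; cost = 5.2473%.
Preferred: weight = 672.3/23150.3 = 0.0290; cost = 7.2%.
Debt: weight = 14925/23150.3 = 0.6447; after-tax cost = 3.5% × (1 − 0%) = 3.5000%.
WACC = 0.3263 × 5.2473% + 0.0290 × 7.2000% + 0.6447 × 3.5000% = 4.1775%.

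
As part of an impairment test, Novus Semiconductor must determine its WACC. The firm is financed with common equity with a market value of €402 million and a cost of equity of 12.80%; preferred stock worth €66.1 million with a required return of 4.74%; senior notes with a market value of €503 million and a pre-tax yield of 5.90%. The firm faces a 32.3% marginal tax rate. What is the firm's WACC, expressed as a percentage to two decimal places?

Total capital V = 402 + 66.1 + 503 = 971.1.
Equity: weight = 402/971.1 = 0.4140; cost = 12.8%.
Preferred: weight = 66.1/971.1 = 0.0681; cost = 4.74%.
Senior notes: weight = 503/971.1 = 0.5180; after-tax cost = 5.9% × (1 − 32.3%) = 3.9943%.
WACC = 0.4140 × 12.8000% + 0.0681 × 4.7400% + 0.5180 × 3.9943% = 7.6903%.

7.69%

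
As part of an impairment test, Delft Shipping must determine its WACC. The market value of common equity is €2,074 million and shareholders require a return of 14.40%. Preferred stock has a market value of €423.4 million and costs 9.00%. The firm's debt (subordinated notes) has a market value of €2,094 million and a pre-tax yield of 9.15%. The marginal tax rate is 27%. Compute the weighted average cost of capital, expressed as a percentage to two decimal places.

Total capital V = 2074 + 423.4 + 2094 = 4591.4.
Equity: weight = 2074/4591.4 = 0.4517; cost = 14.4%.
Preferred: weight = 423.4/4591.4 = 0.0922; cost = 9%.
Subordinated notes: weight = 2094/4591.4 = 0.4561; after-tax cost = 9.15% × (1 − 27%) = 6.6795%.
WACC = 0.4517 × 14.4000% + 0.0922 × 9.0000% + 0.4561 × 6.6795% = 10.3809%.

10.38%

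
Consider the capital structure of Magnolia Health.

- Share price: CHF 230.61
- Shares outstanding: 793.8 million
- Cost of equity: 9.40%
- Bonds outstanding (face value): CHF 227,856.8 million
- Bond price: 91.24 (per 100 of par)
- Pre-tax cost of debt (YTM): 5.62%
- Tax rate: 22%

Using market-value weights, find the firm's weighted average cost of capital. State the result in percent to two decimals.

Market value of equity E = 230.61 × 793.8m = 183058.218m. Market value of debt D = 227856.8m × 91.24/100 = 207896.54432m.
Total capital V = 183058.218 + 207896.54432 = 390954.76232.
Equity: weight = 183058.218/390954.76232 = 0.4682; cost = 9.4%.
Bonds outstanding: weight = 207896.54432/390954.76232 = 0.5318; after-tax cost = 5.62% × (1 − 22%) = 4.3836%.
WACC = 0.4682 × 9.4000% + 0.5318 × 4.3836% = 6.7324%.

6.73%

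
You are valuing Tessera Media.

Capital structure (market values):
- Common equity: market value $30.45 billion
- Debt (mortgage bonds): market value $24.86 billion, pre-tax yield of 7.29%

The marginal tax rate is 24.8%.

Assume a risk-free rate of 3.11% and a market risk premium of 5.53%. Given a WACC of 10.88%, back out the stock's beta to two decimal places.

2.20

Total capital V = 30.45 + 24.86 = 55.31.
Equity weight = 30.45/55.31 = 0.5505.
Mortgage bonds weight = 24.86/55.31 = 0.4495.
Debt contribution = 0.4495 × 7.29% × (1 − 24.8%) = 2.4640%.
Required equity contribution = 10.88% − 2.4640% = 8.4160%  ⇒  Re = 15.2870%.
CAPM: 15.2870% = 3.11% + β × 5.53%  ⇒  β = 2.2020.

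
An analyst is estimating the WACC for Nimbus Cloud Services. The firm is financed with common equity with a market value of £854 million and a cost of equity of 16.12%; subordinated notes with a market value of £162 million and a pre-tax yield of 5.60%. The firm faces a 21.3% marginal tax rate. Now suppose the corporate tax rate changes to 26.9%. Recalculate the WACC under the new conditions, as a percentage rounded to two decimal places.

After the change:
Total capital V = 854 + 162 = 1016.
Equity: weight = 854/1016 = 0.8406; cost = 16.12%.
Subordinated notes: weight = 162/1016 = 0.1594; after-tax cost = 5.6% × (1 − 26.9%) = 4.0936%.
WACC = 0.8406 × 16.1200% + 0.1594 × 4.0936% = 14.2024%.

14.20%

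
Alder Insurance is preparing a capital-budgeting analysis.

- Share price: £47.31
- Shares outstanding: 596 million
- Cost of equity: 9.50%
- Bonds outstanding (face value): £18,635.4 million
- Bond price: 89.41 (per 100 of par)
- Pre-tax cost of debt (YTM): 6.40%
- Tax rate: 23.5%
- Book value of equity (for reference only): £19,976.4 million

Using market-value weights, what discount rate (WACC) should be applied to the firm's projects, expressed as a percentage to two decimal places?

Market value of equity E = 47.31 × 596m = 28196.76m. Market value of debt D = 18635.4m × 89.41/100 = 16661.91114m.
Total capital V = 28196.76 + 16661.91114 = 44858.67114.
Equity: weight = 28196.76/44858.67114 = 0.6286; cost = 9.5%.
Bonds outstanding: weight = 16661.91114/44858.67114 = 0.3714; after-tax cost = 6.4% × (1 − 23.5%) = 4.8960%.
WACC = 0.6286 × 9.5000% + 0.3714 × 4.8960% = 7.7899%.

7.79%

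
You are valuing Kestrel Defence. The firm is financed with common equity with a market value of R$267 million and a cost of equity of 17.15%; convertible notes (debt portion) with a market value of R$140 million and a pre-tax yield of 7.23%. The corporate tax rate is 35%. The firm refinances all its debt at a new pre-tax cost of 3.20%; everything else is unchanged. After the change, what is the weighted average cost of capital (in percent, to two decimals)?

11.97%

After the change:
Total capital V = 267 + 140 = 407.
Equity: weight = 267/407 = 0.6560; cost = 17.15%.
Convertible notes (debt portion): weight = 140/407 = 0.3440; after-tax cost = 3.2% × (1 − 35%) = 2.0800%.
WACC = 0.6560 × 17.1500% + 0.3440 × 2.0800% = 11.9662%.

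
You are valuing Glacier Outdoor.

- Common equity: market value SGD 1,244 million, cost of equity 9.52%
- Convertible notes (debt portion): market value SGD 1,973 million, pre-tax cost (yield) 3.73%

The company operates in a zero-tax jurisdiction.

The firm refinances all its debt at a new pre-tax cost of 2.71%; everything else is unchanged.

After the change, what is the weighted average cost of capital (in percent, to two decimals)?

After the change:
Total capital V = 1244 + 1973 = 3217.
Equity: weight = 1244/3217 = 0.3867; cost = 9.52%.
Convertible notes (debt portion): weight = 1973/3217 = 0.6133; after-tax cost = 2.71% × (1 − 0%) = 2.7100%.
WACC = 0.3867 × 9.5200% + 0.6133 × 2.7100% = 5.3434%.

5.34%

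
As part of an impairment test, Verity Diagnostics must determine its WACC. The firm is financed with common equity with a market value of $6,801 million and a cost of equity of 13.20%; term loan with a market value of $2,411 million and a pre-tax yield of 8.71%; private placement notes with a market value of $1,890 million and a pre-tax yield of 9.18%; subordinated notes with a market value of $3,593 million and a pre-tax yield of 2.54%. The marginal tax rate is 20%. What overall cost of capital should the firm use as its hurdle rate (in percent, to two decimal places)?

8.69%

Total capital V = 6801 + 2411 + 1890 + 3593 = 14695.
Equity: weight = 6801/14695 = 0.4628; cost = 13.2%.
Term loan: weight = 2411/14695 = 0.1641; after-tax cost = 8.71% × (1 − 20%) = 6.9680%.
Private placement notes: weight = 1890/14695 = 0.1286; after-tax cost = 9.18% × (1 − 20%) = 7.3440%.
Subordinated notes: weight = 3593/14695 = 0.2445; after-tax cost = 2.54% × (1 − 20%) = 2.0320%.
WACC = 0.4628 × 13.2000% + 0.1641 × 6.9680% + 0.1286 × 7.3440% + 0.2445 × 2.0320% = 8.6937%.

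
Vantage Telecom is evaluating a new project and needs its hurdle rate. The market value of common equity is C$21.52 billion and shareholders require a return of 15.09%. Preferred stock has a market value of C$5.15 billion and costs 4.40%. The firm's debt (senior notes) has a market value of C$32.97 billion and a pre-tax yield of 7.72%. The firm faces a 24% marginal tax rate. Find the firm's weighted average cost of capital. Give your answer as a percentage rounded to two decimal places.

9.07%

Total capital V = 21.52 + 5.15 + 32.97 = 59.64.
Equity: weight = 21.52/59.64 = 0.3608; cost = 15.09%.
Preferred: weight = 5.15/59.64 = 0.0864; cost = 4.4%.
Senior notes: weight = 32.97/59.64 = 0.5528; after-tax cost = 7.72% × (1 − 24%) = 5.8672%.
WACC = 0.3608 × 15.0900% + 0.0864 × 4.4000% + 0.5528 × 5.8672% = 9.0684%.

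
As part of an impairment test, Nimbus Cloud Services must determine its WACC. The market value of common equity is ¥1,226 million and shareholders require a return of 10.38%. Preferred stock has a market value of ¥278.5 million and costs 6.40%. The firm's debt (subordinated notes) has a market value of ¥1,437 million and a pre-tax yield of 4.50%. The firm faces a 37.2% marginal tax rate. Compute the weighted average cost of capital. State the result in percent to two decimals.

Total capital V = 1226 + 278.5 + 1437 = 2941.5.
Equity: weight = 1226/2941.5 = 0.4168; cost = 10.38%.
Preferred: weight = 278.5/2941.5 = 0.0947; cost = 6.4%.
Subordinated notes: weight = 1437/2941.5 = 0.4885; after-tax cost = 4.5% × (1 − 37.2%) = 2.8260%.
WACC = 0.4168 × 10.3800% + 0.0947 × 6.4000% + 0.4885 × 2.8260% = 6.3128%.

6.31%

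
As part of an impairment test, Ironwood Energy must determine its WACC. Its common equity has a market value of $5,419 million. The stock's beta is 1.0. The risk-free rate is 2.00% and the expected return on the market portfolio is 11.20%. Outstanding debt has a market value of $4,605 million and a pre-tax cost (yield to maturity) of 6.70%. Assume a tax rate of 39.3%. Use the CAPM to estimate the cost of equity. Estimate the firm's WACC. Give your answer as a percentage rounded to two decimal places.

Market risk premium = 11.2% − 2.0% = 9.2%.
Cost of equity via CAPM: Re = 2.0% + 1.0 × 9.2% = 11.2000%.
Total capital V = 5419 + 4605 = 10024.
Equity: weight = 5419/10024 = 0.5406; cost = 11.2%.
Debt: weight = 4605/10024 = 0.4594; after-tax cost = 6.7% × (1 − 39.3%) = 4.0669%.
WACC = 0.5406 × 11.2000% + 0.4594 × 4.0669% = 7.9231%.

7.92%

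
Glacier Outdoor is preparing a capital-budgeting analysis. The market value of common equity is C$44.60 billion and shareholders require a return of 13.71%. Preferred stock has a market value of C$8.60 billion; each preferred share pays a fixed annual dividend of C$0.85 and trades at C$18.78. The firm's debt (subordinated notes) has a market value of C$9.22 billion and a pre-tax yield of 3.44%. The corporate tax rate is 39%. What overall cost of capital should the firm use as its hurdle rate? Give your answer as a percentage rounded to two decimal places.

Cost of preferred: Rp = 0.85 / 18.78 = 4.5261%.
Total capital V = 44.6 + 8.6 + 9.22 = 62.42.
Equity: weight = 44.6/62.42 = 0.7145; cost = 13.71%.
Preferred: weight = 8.6/62.42 = 0.1378; cost = 4.5261%.
Subordinated notes: weight = 9.22/62.42 = 0.1477; after-tax cost = 3.44% × (1 − 39%) = 2.0984%.
WACC = 0.7145 × 13.7100% + 0.1378 × 4.5261% + 0.1477 × 2.0984% = 10.7295%.

10.73%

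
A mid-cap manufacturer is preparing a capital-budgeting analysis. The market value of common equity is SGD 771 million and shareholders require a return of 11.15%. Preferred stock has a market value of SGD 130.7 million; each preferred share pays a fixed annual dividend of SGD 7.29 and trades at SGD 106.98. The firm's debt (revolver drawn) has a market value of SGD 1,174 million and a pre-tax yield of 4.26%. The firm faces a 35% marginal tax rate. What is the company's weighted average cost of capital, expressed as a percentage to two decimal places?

6.14%

Cost of preferred: Rp = 7.29 / 106.98 = 6.8144%.
Total capital V = 771 + 130.7 + 1174 = 2075.7.
Equity: weight = 771/2075.7 = 0.3714; cost = 11.15%.
Preferred: weight = 130.7/2075.7 = 0.0630; cost = 6.8144%.
Revolver drawn: weight = 1174/2075.7 = 0.5656; after-tax cost = 4.26% × (1 − 35%) = 2.7690%.
WACC = 0.3714 × 11.1500% + 0.0630 × 6.8144% + 0.5656 × 2.7690% = 6.1368%.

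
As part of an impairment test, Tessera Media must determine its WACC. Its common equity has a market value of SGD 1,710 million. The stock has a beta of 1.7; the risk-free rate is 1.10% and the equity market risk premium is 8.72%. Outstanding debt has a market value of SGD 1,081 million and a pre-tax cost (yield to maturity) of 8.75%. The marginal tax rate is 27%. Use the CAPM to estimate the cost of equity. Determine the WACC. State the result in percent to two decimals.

12.23%

Cost of equity via CAPM: Re = 1.1% + 1.7 × 8.72% = 15.9240%.
Total capital V = 1710 + 1081 = 2791.
Equity: weight = 1710/2791 = 0.6127; cost = 15.924%.
Debt: weight = 1081/2791 = 0.3873; after-tax cost = 8.75% × (1 − 27%) = 6.3875%.
WACC = 0.6127 × 15.9240% + 0.3873 × 6.3875% = 12.2304%.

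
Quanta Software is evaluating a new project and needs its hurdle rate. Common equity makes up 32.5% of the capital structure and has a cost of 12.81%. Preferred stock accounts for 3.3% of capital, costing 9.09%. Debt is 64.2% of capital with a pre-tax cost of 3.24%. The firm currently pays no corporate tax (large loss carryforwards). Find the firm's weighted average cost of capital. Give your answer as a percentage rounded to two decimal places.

After-tax cost of debt = 3.24% × (1 − 0%) = 3.2400%.
WACC = 0.325 × 12.8100% + 0.033 × 9.0900% + 0.642 × 3.2400% = 6.5433%.

6.54%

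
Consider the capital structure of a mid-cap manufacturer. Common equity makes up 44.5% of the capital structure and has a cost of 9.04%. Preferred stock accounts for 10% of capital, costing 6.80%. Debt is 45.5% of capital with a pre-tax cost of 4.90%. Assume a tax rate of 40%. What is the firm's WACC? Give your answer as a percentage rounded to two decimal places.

6.04%

After-tax cost of debt = 4.9% × (1 − 40%) = 2.9400%.
WACC = 0.445 × 9.0400% + 0.100 × 6.8000% + 0.455 × 2.9400% = 6.0405%.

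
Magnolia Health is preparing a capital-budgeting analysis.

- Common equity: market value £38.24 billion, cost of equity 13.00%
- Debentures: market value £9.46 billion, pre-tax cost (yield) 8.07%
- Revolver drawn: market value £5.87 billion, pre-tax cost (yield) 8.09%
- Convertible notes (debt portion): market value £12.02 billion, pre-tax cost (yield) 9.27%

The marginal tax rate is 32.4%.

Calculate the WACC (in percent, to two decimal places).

Total capital V = 38.24 + 9.46 + 5.87 + 12.02 = 65.59.
Equity: weight = 38.24/65.59 = 0.5830; cost = 13%.
Debentures: weight = 9.46/65.59 = 0.1442; after-tax cost = 8.07% × (1 − 32.4%) = 5.4553%.
Revolver drawn: weight = 5.87/65.59 = 0.0895; after-tax cost = 8.09% × (1 − 32.4%) = 5.4688%.
Convertible notes (debt portion): weight = 12.02/65.59 = 0.1833; after-tax cost = 9.27% × (1 − 32.4%) = 6.2665%.
WACC = 0.5830 × 13.0000% + 0.1442 × 5.4553% + 0.0895 × 5.4688% + 0.1833 × 6.2665% = 10.0039%.

10.00%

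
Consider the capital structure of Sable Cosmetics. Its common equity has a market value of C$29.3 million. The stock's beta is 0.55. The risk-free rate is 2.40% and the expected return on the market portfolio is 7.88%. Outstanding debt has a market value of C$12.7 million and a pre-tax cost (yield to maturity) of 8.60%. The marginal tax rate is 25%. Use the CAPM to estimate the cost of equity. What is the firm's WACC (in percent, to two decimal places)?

5.73%

Market risk premium = 7.88% − 2.4% = 5.48%.
Cost of equity via CAPM: Re = 2.4% + 0.55 × 5.48% = 5.4140%.
Total capital V = 29.3 + 12.7 = 42.
Equity: weight = 29.3/42 = 0.6976; cost = 5.414%.
Debt: weight = 12.7/42 = 0.3024; after-tax cost = 8.6% × (1 − 25%) = 6.4500%.
WACC = 0.6976 × 5.4140% + 0.3024 × 6.4500% = 5.7273%.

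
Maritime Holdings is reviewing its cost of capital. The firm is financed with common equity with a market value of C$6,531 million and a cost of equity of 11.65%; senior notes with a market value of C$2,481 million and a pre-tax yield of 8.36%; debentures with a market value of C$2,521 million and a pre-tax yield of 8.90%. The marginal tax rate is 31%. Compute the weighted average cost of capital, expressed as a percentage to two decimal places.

9.18%

Total capital V = 6531 + 2481 + 2521 = 11533.
Equity: weight = 6531/11533 = 0.5663; cost = 11.65%.
Senior notes: weight = 2481/11533 = 0.2151; after-tax cost = 8.36% × (1 − 31%) = 5.7684%.
Debentures: weight = 2521/11533 = 0.2186; after-tax cost = 8.9% × (1 − 31%) = 6.1410%.
WACC = 0.5663 × 11.6500% + 0.2151 × 5.7684% + 0.2186 × 6.1410% = 9.1805%.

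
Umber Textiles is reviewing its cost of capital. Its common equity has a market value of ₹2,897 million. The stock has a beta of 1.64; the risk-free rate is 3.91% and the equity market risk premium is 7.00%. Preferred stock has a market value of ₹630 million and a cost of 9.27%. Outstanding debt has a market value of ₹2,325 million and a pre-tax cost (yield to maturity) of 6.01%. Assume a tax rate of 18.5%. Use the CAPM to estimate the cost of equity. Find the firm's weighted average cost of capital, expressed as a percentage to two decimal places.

Cost of equity via CAPM: Re = 3.91% + 1.64 × 7.0% = 15.3900%.
Total capital V = 2897 + 630 + 2325 = 5852.
Equity: weight = 2897/5852 = 0.4950; cost = 15.39%.
Preferred: weight = 630/5852 = 0.1077; cost = 9.27%.
Debt: weight = 2325/5852 = 0.3973; after-tax cost = 6.01% × (1 − 18.5%) = 4.8981%.
WACC = 0.4950 × 15.3900% + 0.1077 × 9.2700% + 0.3973 × 4.8981% = 10.5627%.

10.56%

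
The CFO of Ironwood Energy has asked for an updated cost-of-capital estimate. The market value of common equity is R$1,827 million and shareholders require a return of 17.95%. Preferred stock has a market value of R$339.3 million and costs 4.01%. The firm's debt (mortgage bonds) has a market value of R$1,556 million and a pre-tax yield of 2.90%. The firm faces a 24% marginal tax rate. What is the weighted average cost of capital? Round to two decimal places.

10.10%

Total capital V = 1827 + 339.3 + 1556 = 3722.3.
Equity: weight = 1827/3722.3 = 0.4908; cost = 17.95%.
Preferred: weight = 339.3/3722.3 = 0.0912; cost = 4.01%.
Mortgage bonds: weight = 1556/3722.3 = 0.4180; after-tax cost = 2.9% × (1 − 24%) = 2.2040%.
WACC = 0.4908 × 17.9500% + 0.0912 × 4.0100% + 0.4180 × 2.2040% = 10.0972%.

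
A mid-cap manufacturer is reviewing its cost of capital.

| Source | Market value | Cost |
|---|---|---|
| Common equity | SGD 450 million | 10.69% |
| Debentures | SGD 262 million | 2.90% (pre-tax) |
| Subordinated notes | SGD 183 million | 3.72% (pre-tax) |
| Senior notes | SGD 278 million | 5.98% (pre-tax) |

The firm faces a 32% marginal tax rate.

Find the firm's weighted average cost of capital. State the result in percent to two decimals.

Total capital V = 450 + 262 + 183 + 278 = 1173.
Equity: weight = 450/1173 = 0.3836; cost = 10.69%.
Debentures: weight = 262/1173 = 0.2234; after-tax cost = 2.9% × (1 − 32%) = 1.9720%.
Subordinated notes: weight = 183/1173 = 0.1560; after-tax cost = 3.72% × (1 − 32%) = 2.5296%.
Senior notes: weight = 278/1173 = 0.2370; after-tax cost = 5.98% × (1 − 32%) = 4.0664%.
WACC = 0.3836 × 10.6900% + 0.2234 × 1.9720% + 0.1560 × 2.5296% + 0.2370 × 4.0664% = 5.8999%.

5.90%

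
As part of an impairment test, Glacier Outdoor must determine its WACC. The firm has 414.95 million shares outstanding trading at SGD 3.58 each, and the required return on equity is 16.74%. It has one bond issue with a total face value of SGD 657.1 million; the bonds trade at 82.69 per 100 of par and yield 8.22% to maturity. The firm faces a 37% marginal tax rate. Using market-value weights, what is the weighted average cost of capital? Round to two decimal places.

Market value of equity E = 3.58 × 414.95m = 1485.521m. Market value of debt D = 657.1m × 82.69/100 = 543.35599m.
Total capital V = 1485.521 + 543.35599 = 2028.87699.
Equity: weight = 1485.521/2028.87699 = 0.7322; cost = 16.74%.
Bonds outstanding: weight = 543.35599/2028.87699 = 0.2678; after-tax cost = 8.22% × (1 − 37%) = 5.1786%.
WACC = 0.7322 × 16.7400% + 0.2678 × 5.1786% = 13.6437%.

13.64%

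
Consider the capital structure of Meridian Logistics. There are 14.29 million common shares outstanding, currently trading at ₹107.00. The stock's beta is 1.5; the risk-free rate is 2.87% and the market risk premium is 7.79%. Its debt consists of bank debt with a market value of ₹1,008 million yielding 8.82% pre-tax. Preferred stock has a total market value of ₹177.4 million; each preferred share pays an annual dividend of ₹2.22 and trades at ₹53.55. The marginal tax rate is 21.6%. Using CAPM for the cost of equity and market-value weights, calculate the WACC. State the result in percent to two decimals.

Cost of equity via CAPM: Re = 2.87% + 1.5 × 7.79% = 14.5550%.
Cost of preferred: Rp = 2.22 / 53.55 = 4.1457%.
Market value of equity E = 107.0 × 14.29m = 1529.03m.
Total capital V = 1529.03 + 177.4 + 1008 = 2714.43.
Equity: weight = 1529.03/2714.43 = 0.5633; cost = 14.555%.
Preferred: weight = 177.4/2714.43 = 0.0654; cost = 4.1457%.
Bank debt: weight = 1008/2714.43 = 0.3713; after-tax cost = 8.82% × (1 − 21.6%) = 6.9149%.
WACC = 0.5633 × 14.5550% + 0.0654 × 4.1457% + 0.3713 × 6.9149% = 11.0376%.

11.04%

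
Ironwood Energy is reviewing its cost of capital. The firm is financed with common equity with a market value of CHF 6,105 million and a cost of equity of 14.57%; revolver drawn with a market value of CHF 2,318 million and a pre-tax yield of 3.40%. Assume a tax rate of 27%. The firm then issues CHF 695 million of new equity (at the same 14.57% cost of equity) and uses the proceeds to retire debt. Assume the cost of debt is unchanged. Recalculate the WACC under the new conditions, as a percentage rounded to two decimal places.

12.24%

After the change:
Total capital V = 6800 + 1623 = 8423.
Equity: weight = 6800/8423 = 0.8073; cost = 14.57%.
Revolver drawn: weight = 1623/8423 = 0.1927; after-tax cost = 3.4% × (1 − 27%) = 2.4820%.
WACC = 0.8073 × 14.5700% + 0.1927 × 2.4820% = 12.2408%.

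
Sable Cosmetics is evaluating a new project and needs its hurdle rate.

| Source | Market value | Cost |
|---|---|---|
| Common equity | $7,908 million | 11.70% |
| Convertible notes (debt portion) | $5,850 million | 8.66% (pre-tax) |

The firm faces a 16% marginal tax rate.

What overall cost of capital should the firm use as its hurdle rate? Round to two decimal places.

Total capital V = 7908 + 5850 = 13758.
Equity: weight = 7908/13758 = 0.5748; cost = 11.7%.
Convertible notes (debt portion): weight = 5850/13758 = 0.4252; after-tax cost = 8.66% × (1 − 16%) = 7.2744%.
WACC = 0.5748 × 11.7000% + 0.4252 × 7.2744% = 9.8182%.

9.82%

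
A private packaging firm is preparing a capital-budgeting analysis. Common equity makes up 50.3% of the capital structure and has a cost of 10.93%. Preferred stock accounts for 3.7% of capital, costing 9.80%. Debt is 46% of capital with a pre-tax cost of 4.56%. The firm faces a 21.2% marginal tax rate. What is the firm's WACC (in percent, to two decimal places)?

After-tax cost of debt = 4.56% × (1 − 21.2%) = 3.5933%.
WACC = 0.503 × 10.9300% + 0.037 × 9.8000% + 0.460 × 3.5933% = 7.5133%.

7.51%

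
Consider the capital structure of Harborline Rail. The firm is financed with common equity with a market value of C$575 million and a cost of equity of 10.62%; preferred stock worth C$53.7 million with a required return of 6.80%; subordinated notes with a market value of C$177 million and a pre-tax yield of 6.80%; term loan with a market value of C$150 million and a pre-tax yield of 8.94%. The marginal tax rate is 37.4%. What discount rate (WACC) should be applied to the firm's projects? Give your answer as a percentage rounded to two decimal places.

8.44%

Total capital V = 575 + 53.7 + 177 + 150 = 955.7.
Equity: weight = 575/955.7 = 0.6017; cost = 10.62%.
Preferred: weight = 53.7/955.7 = 0.0562; cost = 6.8%.
Subordinated notes: weight = 177/955.7 = 0.1852; after-tax cost = 6.8% × (1 − 37.4%) = 4.2568%.
Term loan: weight = 150/955.7 = 0.1570; after-tax cost = 8.94% × (1 − 37.4%) = 5.5964%.
WACC = 0.6017 × 10.6200% + 0.0562 × 6.8000% + 0.1852 × 4.2568% + 0.1570 × 5.5964% = 8.4384%.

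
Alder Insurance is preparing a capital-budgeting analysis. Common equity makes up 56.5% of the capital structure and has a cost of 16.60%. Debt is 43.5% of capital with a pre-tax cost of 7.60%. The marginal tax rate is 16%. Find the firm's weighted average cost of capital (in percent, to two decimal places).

After-tax cost of debt = 7.6% × (1 − 16%) = 6.3840%.
WACC = 0.565 × 16.6000% + 0.435 × 6.3840% = 12.1560%.

12.16%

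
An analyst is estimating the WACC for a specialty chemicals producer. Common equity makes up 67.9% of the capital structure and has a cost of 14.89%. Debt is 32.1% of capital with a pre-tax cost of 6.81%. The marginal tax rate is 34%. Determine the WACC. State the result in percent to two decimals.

11.55%

After-tax cost of debt = 6.81% × (1 − 34%) = 4.4946%.
WACC = 0.679 × 14.8900% + 0.321 × 4.4946% = 11.5531%.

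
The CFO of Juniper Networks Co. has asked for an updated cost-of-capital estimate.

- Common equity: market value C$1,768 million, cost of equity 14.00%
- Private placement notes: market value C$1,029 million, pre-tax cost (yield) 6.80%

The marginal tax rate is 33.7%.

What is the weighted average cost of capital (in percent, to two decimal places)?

Total capital V = 1768 + 1029 = 2797.
Equity: weight = 1768/2797 = 0.6321; cost = 14%.
Private placement notes: weight = 1029/2797 = 0.3679; after-tax cost = 6.8% × (1 − 33.7%) = 4.5084%.
WACC = 0.6321 × 14.0000% + 0.3679 × 4.5084% = 10.5081%.

10.51%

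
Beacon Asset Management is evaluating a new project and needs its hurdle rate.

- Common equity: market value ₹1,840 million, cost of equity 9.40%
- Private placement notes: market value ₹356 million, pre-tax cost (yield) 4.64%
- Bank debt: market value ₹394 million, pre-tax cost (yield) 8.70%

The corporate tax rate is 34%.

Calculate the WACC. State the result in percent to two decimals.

Total capital V = 1840 + 356 + 394 = 2590.
Equity: weight = 1840/2590 = 0.7104; cost = 9.4%.
Private placement notes: weight = 356/2590 = 0.1375; after-tax cost = 4.64% × (1 − 34%) = 3.0624%.
Bank debt: weight = 394/2590 = 0.1521; after-tax cost = 8.7% × (1 − 34%) = 5.7420%.
WACC = 0.7104 × 9.4000% + 0.1375 × 3.0624% + 0.1521 × 5.7420% = 7.9724%.

7.97%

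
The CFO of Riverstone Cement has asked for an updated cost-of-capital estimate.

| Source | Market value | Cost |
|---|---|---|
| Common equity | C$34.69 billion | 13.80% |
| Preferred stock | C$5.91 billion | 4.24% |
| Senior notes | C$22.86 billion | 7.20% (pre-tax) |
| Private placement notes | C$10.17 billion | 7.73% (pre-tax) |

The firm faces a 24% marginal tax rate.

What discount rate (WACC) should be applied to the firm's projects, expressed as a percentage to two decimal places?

9.35%

Total capital V = 34.69 + 5.91 + 22.86 + 10.17 = 73.63.
Equity: weight = 34.69/73.63 = 0.4711; cost = 13.8%.
Preferred: weight = 5.91/73.63 = 0.0803; cost = 4.24%.
Senior notes: weight = 22.86/73.63 = 0.3105; after-tax cost = 7.2% × (1 − 24%) = 5.4720%.
Private placement notes: weight = 10.17/73.63 = 0.1381; after-tax cost = 7.73% × (1 − 24%) = 5.8748%.
WACC = 0.4711 × 13.8000% + 0.0803 × 4.2400% + 0.3105 × 5.4720% + 0.1381 × 5.8748% = 9.3524%.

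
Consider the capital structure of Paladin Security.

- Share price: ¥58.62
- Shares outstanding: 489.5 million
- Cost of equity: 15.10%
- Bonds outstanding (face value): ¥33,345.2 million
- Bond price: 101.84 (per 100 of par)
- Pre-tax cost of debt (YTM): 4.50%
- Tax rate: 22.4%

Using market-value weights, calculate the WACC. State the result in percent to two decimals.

Market value of equity E = 58.62 × 489.5m = 28694.49m. Market value of debt D = 33345.2m × 101.84/100 = 33958.75168m.
Total capital V = 28694.49 + 33958.75168 = 62653.24168.
Equity: weight = 28694.49/62653.24168 = 0.4580; cost = 15.1%.
Bonds outstanding: weight = 33958.75168/62653.24168 = 0.5420; after-tax cost = 4.5% × (1 − 22.4%) = 3.4920%.
WACC = 0.4580 × 15.1000% + 0.5420 × 3.4920% = 8.8083%.

8.81%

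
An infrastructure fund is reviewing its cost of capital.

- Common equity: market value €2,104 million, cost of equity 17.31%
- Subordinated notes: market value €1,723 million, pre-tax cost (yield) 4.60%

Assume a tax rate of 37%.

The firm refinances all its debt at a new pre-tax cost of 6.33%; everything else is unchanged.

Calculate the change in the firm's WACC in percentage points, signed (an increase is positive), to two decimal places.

Current WACC:
Total capital V = 2104 + 1723 = 3827.
Equity: weight = 2104/3827 = 0.5498; cost = 17.31%.
Subordinated notes: weight = 1723/3827 = 0.4502; after-tax cost = 4.6% × (1 − 37%) = 2.8980%.
WACC = 0.5498 × 17.3100% + 0.4502 × 2.8980% = 10.8214%.
After the change:
Total capital V = 2104 + 1723 = 3827.
Equity: weight = 2104/3827 = 0.5498; cost = 17.31%.
Subordinated notes: weight = 1723/3827 = 0.4502; after-tax cost = 6.33% × (1 − 37%) = 3.9879%.
WACC = 0.5498 × 17.3100% + 0.4502 × 3.9879% = 11.3121%.
Change in WACC = 11.3121% − 10.8214% = 0.4907 pp.

+0.49 pp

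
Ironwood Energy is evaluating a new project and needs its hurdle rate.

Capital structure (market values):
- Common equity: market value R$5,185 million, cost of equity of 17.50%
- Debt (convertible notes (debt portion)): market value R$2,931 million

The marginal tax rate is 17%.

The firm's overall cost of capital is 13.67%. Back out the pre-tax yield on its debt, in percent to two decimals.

Total capital V = 5185 + 2931 = 8116.
Equity weight = 5185/8116 = 0.6389.
Convertible notes (debt portion) weight = 2931/8116 = 0.3611.
Equity contribution = 0.6389 × 17.5% = 11.1801%.
Remaining for debt = 13.67% − 11.1801% = 2.4899%.
Rd × (1 − 17%) × 0.3611 = 2.4899%  ⇒  Rd = 8.3068%.

8.31%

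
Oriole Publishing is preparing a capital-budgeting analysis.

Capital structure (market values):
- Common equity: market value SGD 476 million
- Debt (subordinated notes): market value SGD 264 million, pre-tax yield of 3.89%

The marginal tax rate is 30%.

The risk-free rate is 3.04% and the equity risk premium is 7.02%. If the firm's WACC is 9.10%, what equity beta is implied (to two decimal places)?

Total capital V = 476 + 264 = 740.
Equity weight = 476/740 = 0.6432.
Subordinated notes weight = 264/740 = 0.3568.
Debt contribution = 0.3568 × 3.89% × (1 − 30%) = 0.9714%.
Required equity contribution = 9.1% − 0.9714% = 8.1286%  ⇒  Re = 12.6368%.
CAPM: 12.6368% = 3.04% + β × 7.02%  ⇒  β = 1.3671.

1.37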